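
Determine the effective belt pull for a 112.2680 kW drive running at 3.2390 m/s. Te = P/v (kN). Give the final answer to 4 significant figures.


Te = P / v = 112.2680 / 3.2390
Te = 34.66 kN


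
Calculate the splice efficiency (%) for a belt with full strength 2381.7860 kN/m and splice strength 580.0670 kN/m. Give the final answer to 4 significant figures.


Eff = 580.0670 / 2381.7860 * 100
Eff = 24.35 %


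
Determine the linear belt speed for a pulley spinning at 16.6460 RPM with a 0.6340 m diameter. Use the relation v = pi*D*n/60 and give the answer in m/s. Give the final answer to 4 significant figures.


v = pi * 0.6340 * 16.6460 / 60
v = 0.5526 m/s


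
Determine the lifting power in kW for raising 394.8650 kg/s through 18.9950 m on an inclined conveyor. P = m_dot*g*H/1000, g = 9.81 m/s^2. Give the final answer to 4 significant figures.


P = 394.8650 * 9.81 * 18.9950 / 1000
P = 73.58 kW


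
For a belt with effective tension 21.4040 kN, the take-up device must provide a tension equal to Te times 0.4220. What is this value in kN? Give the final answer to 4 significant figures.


T_tu = 21.4040 * 0.4220
T_tu = 9.032 kN


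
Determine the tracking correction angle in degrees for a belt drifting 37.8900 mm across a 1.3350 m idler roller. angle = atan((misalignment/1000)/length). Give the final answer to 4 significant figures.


misalign_m = 37.8900 / 1000 = 0.037890 m
angle = atan(0.037890 / 1.3350)
angle = 1.626 deg


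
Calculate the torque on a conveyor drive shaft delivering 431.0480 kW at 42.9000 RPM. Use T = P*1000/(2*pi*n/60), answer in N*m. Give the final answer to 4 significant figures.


omega = 2*pi*42.9000/60 = 4.49248 rad/s
T = 431.0480*1000 / 4.49248
T = 95950 N*m


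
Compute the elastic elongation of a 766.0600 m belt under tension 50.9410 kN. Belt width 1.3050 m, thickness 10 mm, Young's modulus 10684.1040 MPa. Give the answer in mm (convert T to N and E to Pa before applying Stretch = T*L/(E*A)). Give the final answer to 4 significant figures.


A = 1.3050 * 0.01 = 0.01305 m^2
Stretch = 50.9410*1000 * 766.0600 / (10684.1040e6 * 0.01305) * 1000
Stretch = 279.9 mm


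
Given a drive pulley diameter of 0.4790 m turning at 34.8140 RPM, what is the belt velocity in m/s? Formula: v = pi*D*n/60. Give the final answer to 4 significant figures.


v = pi * 0.4790 * 34.8140 / 60
v = 0.8731 m/s


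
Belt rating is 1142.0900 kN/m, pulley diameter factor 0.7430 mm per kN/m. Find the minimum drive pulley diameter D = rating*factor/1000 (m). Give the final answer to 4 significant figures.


D = 1142.0900 * 0.7430 / 1000
D = 0.8486 m


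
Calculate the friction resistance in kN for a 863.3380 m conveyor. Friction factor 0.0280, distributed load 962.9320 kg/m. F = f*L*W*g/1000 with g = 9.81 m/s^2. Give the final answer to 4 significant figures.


F = 0.0280 * 863.3380 * 962.9320 * 9.81 / 1000
F = 228.4 kN


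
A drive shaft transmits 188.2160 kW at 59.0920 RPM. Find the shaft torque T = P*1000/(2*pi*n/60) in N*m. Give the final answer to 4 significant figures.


omega = 2*pi*59.0920/60 = 6.1881 rad/s
T = 188.2160*1000 / 6.1881
T = 30420 N*m


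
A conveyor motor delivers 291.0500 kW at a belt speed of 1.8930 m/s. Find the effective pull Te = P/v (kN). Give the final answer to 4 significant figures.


Te = P / v = 291.0500 / 1.8930
Te = 153.8 kN


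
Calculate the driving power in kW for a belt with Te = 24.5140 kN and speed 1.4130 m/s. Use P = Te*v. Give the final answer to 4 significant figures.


P = Te * v = 24.5140 * 1.4130
P = 34.64 kW


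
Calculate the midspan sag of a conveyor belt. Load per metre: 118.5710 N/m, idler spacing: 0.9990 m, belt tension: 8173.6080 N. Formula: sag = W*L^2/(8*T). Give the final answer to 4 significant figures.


sag = 118.5710 * 0.9990^2 / (8 * 8173.6080)
sag = 0.001810 m


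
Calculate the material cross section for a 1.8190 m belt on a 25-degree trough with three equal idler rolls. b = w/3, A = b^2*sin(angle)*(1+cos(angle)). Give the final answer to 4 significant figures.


b = 1.8190/3 = 0.606333 m
A = 0.606333^2 * sin(25 deg) * (1 + cos(25 deg))
A = 0.2962 m^2


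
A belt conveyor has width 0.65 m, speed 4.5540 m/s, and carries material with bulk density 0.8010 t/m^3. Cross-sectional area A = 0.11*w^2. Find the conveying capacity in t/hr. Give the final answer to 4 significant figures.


A = 0.11 * 0.65^2 = 0.046475 m^2
C = 0.046475 * 4.5540 * 0.8010 * 3600
C = 610.3 t/hr


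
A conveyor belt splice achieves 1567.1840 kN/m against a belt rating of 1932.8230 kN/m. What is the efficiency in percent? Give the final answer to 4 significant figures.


Eff = 1567.1840 / 1932.8230 * 100
Eff = 81.08 %


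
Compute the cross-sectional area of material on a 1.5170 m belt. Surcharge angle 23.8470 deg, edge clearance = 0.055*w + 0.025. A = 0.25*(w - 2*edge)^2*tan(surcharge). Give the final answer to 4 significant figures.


edge = 0.055*1.5170 + 0.025 = 0.108435 m
ew = 1.5170 - 2*0.108435 = 1.30013 m
A = 0.25 * 1.30013^2 * tan(23.8470 deg)
A = 0.1868 m^2


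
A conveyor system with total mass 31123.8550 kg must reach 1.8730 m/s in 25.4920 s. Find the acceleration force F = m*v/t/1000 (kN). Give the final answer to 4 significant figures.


F = 31123.8550 * 1.8730 / 25.4920 / 1000
F = 2.287 kN


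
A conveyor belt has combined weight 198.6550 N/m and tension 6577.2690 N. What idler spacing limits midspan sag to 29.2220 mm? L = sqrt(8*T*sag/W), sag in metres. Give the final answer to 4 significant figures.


sag = 29.2220/1000 = 0.029222 m
L = sqrt(8 * 6577.2690 * 0.029222 / 198.6550)
L = 2.782 m


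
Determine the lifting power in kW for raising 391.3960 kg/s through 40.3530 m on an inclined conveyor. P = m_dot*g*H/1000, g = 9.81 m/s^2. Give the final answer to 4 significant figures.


P = 391.3960 * 9.81 * 40.3530 / 1000
P = 154.9 kW


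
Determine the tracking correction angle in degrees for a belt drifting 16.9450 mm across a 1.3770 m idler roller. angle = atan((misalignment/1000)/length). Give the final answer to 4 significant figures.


misalign_m = 16.9450 / 1000 = 0.016945 m
angle = atan(0.016945 / 1.3770)
angle = 0.7050 deg


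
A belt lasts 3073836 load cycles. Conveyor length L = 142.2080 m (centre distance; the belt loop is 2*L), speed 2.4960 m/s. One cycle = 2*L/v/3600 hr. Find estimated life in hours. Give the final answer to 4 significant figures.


cycle_time = 2 * 142.2080 / 2.4960 / 3600 = 0.0316524 hr
life = 3073836 * 0.0316524 = 97290 hours


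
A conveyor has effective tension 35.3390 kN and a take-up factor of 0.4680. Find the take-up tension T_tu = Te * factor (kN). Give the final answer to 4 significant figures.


T_tu = 35.3390 * 0.4680
T_tu = 16.54 kN


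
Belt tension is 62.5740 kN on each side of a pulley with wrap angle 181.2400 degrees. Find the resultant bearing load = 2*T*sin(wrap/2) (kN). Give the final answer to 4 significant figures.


F = 2 * 62.5740 * sin(181.2400/2 deg)
F = 125.1 kN


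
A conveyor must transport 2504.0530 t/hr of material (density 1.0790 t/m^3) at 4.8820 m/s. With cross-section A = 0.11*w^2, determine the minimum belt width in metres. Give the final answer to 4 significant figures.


A_req = 2504.0530 / (4.8820 * 1.0790 * 3600) = 0.132045 m^2
w = sqrt(0.132045 / 0.11)
w = 1.096 m


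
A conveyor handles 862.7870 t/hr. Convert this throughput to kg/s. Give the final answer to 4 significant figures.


m_dot = 862.7870 * 1000 / 3600
m_dot = 239.7 kg/s


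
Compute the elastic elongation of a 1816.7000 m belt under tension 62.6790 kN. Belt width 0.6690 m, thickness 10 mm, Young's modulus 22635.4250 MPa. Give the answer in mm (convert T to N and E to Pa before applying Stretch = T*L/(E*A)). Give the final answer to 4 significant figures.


A = 0.6690 * 0.01 = 0.00669 m^2
Stretch = 62.6790*1000 * 1816.7000 / (22635.4250e6 * 0.00669) * 1000
Stretch = 752.0 mm


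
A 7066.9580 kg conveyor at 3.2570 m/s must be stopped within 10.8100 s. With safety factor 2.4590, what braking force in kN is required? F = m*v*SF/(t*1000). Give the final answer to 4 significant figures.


F = 7066.9580 * 3.2570 / 10.8100 * 2.4590 / 1000
F = 5.236 kN


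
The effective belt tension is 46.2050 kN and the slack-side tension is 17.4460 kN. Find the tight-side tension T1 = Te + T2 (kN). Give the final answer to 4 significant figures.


T1 = Te + T2 = 46.2050 + 17.4460
T1 = 63.65 kN


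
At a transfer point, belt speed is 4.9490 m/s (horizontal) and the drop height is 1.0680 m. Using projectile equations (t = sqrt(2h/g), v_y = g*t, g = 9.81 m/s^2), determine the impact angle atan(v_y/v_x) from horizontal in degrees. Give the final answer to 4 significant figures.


t = sqrt(2*1.0680/9.81) = 0.466623 s
v_y = 9.81 * 0.466623 = 4.57757 m/s
angle = atan(4.57757 / 4.9490) = 42.77 deg


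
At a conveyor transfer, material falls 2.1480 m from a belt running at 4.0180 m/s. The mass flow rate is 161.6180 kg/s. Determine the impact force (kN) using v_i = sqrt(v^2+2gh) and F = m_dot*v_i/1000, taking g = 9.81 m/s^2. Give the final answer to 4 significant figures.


v_i = sqrt(4.0180^2 + 2*9.81*2.1480) = 7.63466 m/s
F = 161.6180 * 7.63466 / 1000
F = 1.234 kN


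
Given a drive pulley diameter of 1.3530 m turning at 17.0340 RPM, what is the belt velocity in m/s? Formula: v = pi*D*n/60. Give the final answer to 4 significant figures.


v = pi * 1.3530 * 17.0340 / 60
v = 1.207 m/s


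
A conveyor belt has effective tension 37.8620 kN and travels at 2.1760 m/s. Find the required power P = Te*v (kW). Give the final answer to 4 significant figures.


P = Te * v = 37.8620 * 2.1760
P = 82.39 kW


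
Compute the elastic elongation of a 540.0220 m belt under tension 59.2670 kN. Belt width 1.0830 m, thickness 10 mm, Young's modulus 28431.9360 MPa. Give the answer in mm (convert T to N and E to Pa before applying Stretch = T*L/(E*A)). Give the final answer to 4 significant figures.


A = 1.0830 * 0.01 = 0.01083 m^2
Stretch = 59.2670*1000 * 540.0220 / (28431.9360e6 * 0.01083) * 1000
Stretch = 103.9 mm


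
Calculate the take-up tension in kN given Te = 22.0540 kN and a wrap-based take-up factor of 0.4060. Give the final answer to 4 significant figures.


T_tu = 22.0540 * 0.4060
T_tu = 8.954 kN


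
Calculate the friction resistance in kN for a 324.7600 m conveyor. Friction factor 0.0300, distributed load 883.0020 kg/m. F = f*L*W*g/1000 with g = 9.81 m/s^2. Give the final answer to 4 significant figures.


F = 0.0300 * 324.7600 * 883.0020 * 9.81 / 1000
F = 84.39 kN


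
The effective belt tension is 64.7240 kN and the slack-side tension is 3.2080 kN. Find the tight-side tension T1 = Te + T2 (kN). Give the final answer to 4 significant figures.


T1 = Te + T2 = 64.7240 + 3.2080
T1 = 67.93 kN


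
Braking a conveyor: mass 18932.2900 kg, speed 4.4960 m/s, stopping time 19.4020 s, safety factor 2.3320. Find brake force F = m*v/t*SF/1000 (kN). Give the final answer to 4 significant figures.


F = 18932.2900 * 4.4960 / 19.4020 * 2.3320 / 1000
F = 10.23 kN


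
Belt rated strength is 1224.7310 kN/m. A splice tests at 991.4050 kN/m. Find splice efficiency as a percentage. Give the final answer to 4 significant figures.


Eff = 991.4050 / 1224.7310 * 100
Eff = 80.95 %


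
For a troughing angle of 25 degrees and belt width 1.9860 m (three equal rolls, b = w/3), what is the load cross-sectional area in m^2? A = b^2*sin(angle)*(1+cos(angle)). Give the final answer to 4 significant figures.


b = 1.9860/3 = 0.662 m
A = 0.662^2 * sin(25 deg) * (1 + cos(25 deg))
A = 0.3531 m^2


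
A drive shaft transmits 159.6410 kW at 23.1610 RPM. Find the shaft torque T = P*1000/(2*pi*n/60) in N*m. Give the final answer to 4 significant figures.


omega = 2*pi*23.1610/60 = 2.42541 rad/s
T = 159.6410*1000 / 2.42541
T = 65820 N*m


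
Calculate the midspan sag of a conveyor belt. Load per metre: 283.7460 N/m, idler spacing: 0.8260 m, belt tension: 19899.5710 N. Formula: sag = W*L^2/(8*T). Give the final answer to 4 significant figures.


sag = 283.7460 * 0.8260^2 / (8 * 19899.5710)
sag = 0.001216 m


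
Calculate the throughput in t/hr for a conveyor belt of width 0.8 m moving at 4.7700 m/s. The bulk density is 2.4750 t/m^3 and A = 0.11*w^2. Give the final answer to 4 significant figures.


A = 0.11 * 0.8^2 = 0.0704 m^2
C = 0.0704 * 4.7700 * 2.4750 * 3600
C = 2992 t/hr


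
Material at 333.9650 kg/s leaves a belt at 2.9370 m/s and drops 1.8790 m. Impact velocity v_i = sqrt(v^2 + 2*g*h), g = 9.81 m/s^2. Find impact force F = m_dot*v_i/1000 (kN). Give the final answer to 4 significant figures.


v_i = sqrt(2.9370^2 + 2*9.81*1.8790) = 6.74477 m/s
F = 333.9650 * 6.74477 / 1000
F = 2.253 kN


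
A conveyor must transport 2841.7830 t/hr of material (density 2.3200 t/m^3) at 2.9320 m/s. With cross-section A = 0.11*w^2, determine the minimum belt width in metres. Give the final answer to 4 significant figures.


A_req = 2841.7830 / (2.9320 * 2.3200 * 3600) = 0.116048 m^2
w = sqrt(0.116048 / 0.11)
w = 1.027 m


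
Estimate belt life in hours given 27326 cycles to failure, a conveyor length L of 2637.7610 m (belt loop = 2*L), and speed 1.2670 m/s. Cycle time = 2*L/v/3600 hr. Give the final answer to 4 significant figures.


cycle_time = 2 * 2637.7610 / 1.2670 / 3600 = 1.15661 hr
life = 27326 * 1.15661 = 31610 hours


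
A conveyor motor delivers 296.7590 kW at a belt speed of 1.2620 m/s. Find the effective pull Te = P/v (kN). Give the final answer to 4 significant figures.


Te = P / v = 296.7590 / 1.2620
Te = 235.1 kN


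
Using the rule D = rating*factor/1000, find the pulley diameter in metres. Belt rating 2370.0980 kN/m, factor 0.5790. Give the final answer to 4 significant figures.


D = 2370.0980 * 0.5790 / 1000
D = 1.372 m


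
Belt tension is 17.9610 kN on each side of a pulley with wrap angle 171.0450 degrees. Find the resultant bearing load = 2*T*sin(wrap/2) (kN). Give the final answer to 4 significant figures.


F = 2 * 17.9610 * sin(171.0450/2 deg)
F = 35.81 kN


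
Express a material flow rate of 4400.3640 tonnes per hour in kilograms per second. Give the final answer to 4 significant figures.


m_dot = 4400.3640 * 1000 / 3600
m_dot = 1222 kg/s


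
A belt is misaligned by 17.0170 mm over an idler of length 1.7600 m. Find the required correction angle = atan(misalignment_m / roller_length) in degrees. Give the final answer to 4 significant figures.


misalign_m = 17.0170 / 1000 = 0.017017 m
angle = atan(0.017017 / 1.7600)
angle = 0.5540 deg


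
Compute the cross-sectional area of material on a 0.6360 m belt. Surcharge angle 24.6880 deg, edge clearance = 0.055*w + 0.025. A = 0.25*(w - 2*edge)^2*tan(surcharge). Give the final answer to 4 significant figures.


edge = 0.055*0.6360 + 0.025 = 0.05998 m
ew = 0.6360 - 2*0.05998 = 0.51604 m
A = 0.25 * 0.51604^2 * tan(24.6880 deg)
A = 0.03060 m^2


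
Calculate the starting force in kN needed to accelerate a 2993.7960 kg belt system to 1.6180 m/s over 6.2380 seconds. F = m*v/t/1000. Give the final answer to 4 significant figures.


F = 2993.7960 * 1.6180 / 6.2380 / 1000
F = 0.7765 kN


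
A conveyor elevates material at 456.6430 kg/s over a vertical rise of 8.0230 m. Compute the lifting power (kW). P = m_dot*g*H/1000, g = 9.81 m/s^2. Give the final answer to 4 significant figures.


P = 456.6430 * 9.81 * 8.0230 / 1000
P = 35.94 kW


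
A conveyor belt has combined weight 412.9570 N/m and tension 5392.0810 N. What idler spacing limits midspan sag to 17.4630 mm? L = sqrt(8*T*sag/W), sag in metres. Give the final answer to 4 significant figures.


sag = 17.4630/1000 = 0.017463 m
L = sqrt(8 * 5392.0810 * 0.017463 / 412.9570)
L = 1.351 m


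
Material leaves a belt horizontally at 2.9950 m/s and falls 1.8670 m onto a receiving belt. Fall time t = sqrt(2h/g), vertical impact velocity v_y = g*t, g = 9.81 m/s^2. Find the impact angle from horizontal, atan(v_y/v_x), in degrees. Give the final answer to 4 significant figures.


t = sqrt(2*1.8670/9.81) = 0.616954 s
v_y = 9.81 * 0.616954 = 6.05232 m/s
angle = atan(6.05232 / 2.9950) = 63.67 deg


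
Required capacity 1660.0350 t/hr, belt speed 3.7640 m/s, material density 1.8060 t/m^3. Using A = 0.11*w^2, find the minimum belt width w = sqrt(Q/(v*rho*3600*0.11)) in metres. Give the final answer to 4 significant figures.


A_req = 1660.0350 / (3.7640 * 1.8060 * 3600) = 0.067834 m^2
w = sqrt(0.067834 / 0.11)
w = 0.7853 m


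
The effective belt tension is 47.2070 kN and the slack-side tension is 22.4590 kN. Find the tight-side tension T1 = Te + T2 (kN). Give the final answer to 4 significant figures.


T1 = Te + T2 = 47.2070 + 22.4590
T1 = 69.67 kN


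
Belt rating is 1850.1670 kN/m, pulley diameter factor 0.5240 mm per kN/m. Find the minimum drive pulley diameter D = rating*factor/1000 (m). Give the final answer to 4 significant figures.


D = 1850.1670 * 0.5240 / 1000
D = 0.9695 m


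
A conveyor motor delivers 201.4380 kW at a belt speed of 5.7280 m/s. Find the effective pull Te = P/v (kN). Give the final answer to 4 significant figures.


Te = P / v = 201.4380 / 5.7280
Te = 35.17 kN


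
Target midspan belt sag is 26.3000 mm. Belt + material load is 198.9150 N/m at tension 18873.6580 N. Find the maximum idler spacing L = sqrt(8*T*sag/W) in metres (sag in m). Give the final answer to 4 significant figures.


sag = 26.3000/1000 = 0.026300 m
L = sqrt(8 * 18873.6580 * 0.026300 / 198.9150)
L = 4.468 m


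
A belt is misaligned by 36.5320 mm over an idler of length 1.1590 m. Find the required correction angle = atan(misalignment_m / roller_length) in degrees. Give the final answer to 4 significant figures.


misalign_m = 36.5320 / 1000 = 0.036532 m
angle = atan(0.036532 / 1.1590)
angle = 1.805 deg


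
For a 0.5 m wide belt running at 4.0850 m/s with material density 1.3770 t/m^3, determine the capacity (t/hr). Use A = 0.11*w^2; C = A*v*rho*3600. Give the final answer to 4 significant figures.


A = 0.11 * 0.5^2 = 0.0275 m^2
C = 0.0275 * 4.0850 * 1.3770 * 3600
C = 556.9 t/hr


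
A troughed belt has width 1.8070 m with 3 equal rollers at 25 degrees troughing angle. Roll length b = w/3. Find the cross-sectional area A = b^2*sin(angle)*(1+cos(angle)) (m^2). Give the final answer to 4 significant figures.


b = 1.8070/3 = 0.602333 m
A = 0.602333^2 * sin(25 deg) * (1 + cos(25 deg))
A = 0.2923 m^2


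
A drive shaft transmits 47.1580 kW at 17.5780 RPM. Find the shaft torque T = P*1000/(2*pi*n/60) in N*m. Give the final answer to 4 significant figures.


omega = 2*pi*17.5780/60 = 1.84076 rad/s
T = 47.1580*1000 / 1.84076
T = 25620 N*m


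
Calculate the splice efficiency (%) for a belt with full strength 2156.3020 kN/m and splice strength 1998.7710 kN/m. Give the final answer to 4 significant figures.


Eff = 1998.7710 / 2156.3020 * 100
Eff = 92.69 %


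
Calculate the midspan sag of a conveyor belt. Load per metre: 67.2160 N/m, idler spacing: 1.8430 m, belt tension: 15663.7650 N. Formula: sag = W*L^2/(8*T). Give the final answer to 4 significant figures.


sag = 67.2160 * 1.8430^2 / (8 * 15663.7650)
sag = 0.001822 m


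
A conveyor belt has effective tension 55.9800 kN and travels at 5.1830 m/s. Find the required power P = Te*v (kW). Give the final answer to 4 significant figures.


P = Te * v = 55.9800 * 5.1830
P = 290.1 kW


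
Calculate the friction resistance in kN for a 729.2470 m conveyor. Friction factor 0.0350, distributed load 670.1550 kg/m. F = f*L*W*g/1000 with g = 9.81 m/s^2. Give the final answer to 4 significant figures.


F = 0.0350 * 729.2470 * 670.1550 * 9.81 / 1000
F = 167.8 kN


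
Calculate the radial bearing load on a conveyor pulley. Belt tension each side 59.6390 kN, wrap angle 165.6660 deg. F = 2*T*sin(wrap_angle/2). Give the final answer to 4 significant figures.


F = 2 * 59.6390 * sin(165.6660/2 deg)
F = 118.3 kN


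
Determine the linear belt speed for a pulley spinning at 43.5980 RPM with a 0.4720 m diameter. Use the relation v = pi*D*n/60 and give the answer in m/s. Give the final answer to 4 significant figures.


v = pi * 0.4720 * 43.5980 / 60
v = 1.077 m/s


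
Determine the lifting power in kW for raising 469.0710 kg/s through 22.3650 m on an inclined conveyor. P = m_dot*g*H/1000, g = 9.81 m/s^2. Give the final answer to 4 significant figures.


P = 469.0710 * 9.81 * 22.3650 / 1000
P = 102.9 kW


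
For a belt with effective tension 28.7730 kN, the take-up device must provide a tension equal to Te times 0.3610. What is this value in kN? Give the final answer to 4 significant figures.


T_tu = 28.7730 * 0.3610
T_tu = 10.39 kN


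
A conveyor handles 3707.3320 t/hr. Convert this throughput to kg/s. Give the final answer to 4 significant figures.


m_dot = 3707.3320 * 1000 / 3600
m_dot = 1030 kg/s


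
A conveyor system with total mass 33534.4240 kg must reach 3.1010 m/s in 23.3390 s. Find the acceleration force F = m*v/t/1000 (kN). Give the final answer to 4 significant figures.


F = 33534.4240 * 3.1010 / 23.3390 / 1000
F = 4.456 kN


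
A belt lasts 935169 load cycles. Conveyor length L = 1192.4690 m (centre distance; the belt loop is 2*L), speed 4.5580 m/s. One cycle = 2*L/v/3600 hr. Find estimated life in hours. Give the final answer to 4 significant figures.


cycle_time = 2 * 1192.4690 / 4.5580 / 3600 = 0.145345 hr
life = 935169 * 0.145345 = 135900 hours


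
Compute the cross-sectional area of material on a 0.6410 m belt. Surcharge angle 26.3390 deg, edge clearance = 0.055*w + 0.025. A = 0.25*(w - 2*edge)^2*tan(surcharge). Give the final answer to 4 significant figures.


edge = 0.055*0.6410 + 0.025 = 0.060255 m
ew = 0.6410 - 2*0.060255 = 0.52049 m
A = 0.25 * 0.52049^2 * tan(26.3390 deg)
A = 0.03353 m^2


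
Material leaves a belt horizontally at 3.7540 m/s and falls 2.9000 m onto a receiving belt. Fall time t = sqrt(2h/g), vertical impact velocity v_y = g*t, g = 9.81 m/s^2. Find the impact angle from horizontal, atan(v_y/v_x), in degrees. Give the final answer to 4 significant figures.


t = sqrt(2*2.9000/9.81) = 0.768917 s
v_y = 9.81 * 0.768917 = 7.54308 m/s
angle = atan(7.54308 / 3.7540) = 63.54 deg


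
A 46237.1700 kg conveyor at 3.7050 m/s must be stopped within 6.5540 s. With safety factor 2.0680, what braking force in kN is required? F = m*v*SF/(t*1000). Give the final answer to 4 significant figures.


F = 46237.1700 * 3.7050 / 6.5540 * 2.0680 / 1000
F = 54.05 kN


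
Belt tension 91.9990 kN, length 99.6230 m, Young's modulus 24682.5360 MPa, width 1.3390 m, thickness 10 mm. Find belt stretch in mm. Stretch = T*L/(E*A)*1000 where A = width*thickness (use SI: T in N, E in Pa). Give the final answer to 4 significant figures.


A = 1.3390 * 0.01 = 0.01339 m^2
Stretch = 91.9990*1000 * 99.6230 / (24682.5360e6 * 0.01339) * 1000
Stretch = 27.73 mm


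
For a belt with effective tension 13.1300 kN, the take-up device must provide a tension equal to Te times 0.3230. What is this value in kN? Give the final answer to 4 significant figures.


T_tu = 13.1300 * 0.3230
T_tu = 4.241 kN


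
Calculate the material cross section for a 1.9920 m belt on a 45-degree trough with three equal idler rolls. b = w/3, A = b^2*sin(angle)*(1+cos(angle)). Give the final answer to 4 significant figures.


b = 1.9920/3 = 0.664 m
A = 0.664^2 * sin(45 deg) * (1 + cos(45 deg))
A = 0.5322 m^2


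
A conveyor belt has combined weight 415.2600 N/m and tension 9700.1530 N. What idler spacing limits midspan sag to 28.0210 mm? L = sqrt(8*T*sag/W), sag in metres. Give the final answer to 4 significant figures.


sag = 28.0210/1000 = 0.028021 m
L = sqrt(8 * 9700.1530 * 0.028021 / 415.2600)
L = 2.288 m


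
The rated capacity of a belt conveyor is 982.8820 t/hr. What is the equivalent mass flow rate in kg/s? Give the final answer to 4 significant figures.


m_dot = 982.8820 * 1000 / 3600
m_dot = 273.0 kg/s


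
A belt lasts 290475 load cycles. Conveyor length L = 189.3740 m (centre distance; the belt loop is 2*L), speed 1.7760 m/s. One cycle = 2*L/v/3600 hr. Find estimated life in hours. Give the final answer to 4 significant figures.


cycle_time = 2 * 189.3740 / 1.7760 / 3600 = 0.0592386 hr
life = 290475 * 0.0592386 = 17210 hours


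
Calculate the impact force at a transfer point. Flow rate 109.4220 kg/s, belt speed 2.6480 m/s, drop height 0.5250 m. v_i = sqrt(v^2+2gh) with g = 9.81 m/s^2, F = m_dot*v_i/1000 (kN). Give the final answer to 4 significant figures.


v_i = sqrt(2.6480^2 + 2*9.81*0.5250) = 4.16082 m/s
F = 109.4220 * 4.16082 / 1000
F = 0.4553 kN


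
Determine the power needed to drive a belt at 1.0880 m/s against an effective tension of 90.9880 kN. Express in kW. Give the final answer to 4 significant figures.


P = Te * v = 90.9880 * 1.0880
P = 98.99 kW


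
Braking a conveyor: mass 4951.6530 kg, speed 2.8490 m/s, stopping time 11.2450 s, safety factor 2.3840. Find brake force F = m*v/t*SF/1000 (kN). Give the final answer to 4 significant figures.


F = 4951.6530 * 2.8490 / 11.2450 * 2.3840 / 1000
F = 2.991 kN


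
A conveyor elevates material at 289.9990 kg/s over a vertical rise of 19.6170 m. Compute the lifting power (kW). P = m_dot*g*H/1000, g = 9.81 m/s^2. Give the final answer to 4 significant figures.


P = 289.9990 * 9.81 * 19.6170 / 1000
P = 55.81 kW


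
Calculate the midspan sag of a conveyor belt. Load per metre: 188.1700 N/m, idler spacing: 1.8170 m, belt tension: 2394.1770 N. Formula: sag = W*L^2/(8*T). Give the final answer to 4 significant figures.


sag = 188.1700 * 1.8170^2 / (8 * 2394.1770)
sag = 0.03244 m


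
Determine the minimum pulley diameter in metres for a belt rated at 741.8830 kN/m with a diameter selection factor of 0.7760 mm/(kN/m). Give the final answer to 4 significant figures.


D = 741.8830 * 0.7760 / 1000
D = 0.5757 m


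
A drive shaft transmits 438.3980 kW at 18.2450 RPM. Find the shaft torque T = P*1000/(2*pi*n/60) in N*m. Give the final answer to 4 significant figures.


omega = 2*pi*18.2450/60 = 1.91061 rad/s
T = 438.3980*1000 / 1.91061
T = 229500 N*m


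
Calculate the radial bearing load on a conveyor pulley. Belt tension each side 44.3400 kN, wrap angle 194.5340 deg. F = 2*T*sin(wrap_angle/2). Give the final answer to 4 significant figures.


F = 2 * 44.3400 * sin(194.5340/2 deg)
F = 87.97 kN


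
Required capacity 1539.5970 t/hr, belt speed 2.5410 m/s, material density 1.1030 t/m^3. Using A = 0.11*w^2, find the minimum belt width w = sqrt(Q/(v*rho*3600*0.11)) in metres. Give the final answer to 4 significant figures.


A_req = 1539.5970 / (2.5410 * 1.1030 * 3600) = 0.152589 m^2
w = sqrt(0.152589 / 0.11)
w = 1.178 m


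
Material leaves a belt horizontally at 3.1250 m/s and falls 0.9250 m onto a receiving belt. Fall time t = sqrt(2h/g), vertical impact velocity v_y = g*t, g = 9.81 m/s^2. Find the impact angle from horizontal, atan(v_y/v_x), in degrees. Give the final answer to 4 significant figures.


t = sqrt(2*0.9250/9.81) = 0.434262 s
v_y = 9.81 * 0.434262 = 4.26011 m/s
angle = atan(4.26011 / 3.1250) = 53.74 deg


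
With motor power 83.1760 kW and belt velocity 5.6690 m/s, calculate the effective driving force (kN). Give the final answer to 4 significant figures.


Te = P / v = 83.1760 / 5.6690
Te = 14.67 kN


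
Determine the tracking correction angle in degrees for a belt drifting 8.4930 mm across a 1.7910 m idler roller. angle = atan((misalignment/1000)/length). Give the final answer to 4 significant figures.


misalign_m = 8.4930 / 1000 = 0.008493 m
angle = atan(0.008493 / 1.7910)
angle = 0.2717 deg


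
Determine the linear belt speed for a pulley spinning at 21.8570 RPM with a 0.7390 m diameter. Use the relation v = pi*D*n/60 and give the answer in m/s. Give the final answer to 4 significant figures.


v = pi * 0.7390 * 21.8570 / 60
v = 0.8457 m/s


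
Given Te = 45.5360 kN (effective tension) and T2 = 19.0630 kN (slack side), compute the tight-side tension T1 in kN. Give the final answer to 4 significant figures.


T1 = Te + T2 = 45.5360 + 19.0630
T1 = 64.60 kN


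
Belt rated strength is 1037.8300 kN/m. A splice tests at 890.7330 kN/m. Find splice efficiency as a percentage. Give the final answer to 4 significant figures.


Eff = 890.7330 / 1037.8300 * 100
Eff = 85.83 %


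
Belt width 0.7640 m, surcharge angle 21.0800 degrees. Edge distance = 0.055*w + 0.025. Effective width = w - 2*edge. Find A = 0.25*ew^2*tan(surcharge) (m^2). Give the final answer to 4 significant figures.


edge = 0.055*0.7640 + 0.025 = 0.06702 m
ew = 0.7640 - 2*0.06702 = 0.62996 m
A = 0.25 * 0.62996^2 * tan(21.0800 deg)
A = 0.03824 m^2


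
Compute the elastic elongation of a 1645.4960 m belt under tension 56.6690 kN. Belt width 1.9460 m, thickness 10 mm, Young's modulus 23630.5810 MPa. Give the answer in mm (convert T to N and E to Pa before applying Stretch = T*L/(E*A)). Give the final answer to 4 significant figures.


A = 1.9460 * 0.01 = 0.01946 m^2
Stretch = 56.6690*1000 * 1645.4960 / (23630.5810e6 * 0.01946) * 1000
Stretch = 202.8 mm


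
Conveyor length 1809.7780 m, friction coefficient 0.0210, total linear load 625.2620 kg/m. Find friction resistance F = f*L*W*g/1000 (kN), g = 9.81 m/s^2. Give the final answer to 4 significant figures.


F = 0.0210 * 1809.7780 * 625.2620 * 9.81 / 1000
F = 233.1 kN


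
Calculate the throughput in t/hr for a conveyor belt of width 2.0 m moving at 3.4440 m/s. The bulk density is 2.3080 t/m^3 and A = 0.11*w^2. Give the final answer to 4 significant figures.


A = 0.11 * 2.0^2 = 0.44 m^2
C = 0.44 * 3.4440 * 2.3080 * 3600
C = 12590 t/hr


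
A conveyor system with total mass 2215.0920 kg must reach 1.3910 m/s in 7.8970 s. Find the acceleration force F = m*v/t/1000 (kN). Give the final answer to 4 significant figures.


F = 2215.0920 * 1.3910 / 7.8970 / 1000
F = 0.3902 kN


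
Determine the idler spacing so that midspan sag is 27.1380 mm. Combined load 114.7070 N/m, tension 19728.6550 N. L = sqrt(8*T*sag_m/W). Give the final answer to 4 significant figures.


sag = 27.1380/1000 = 0.027138 m
L = sqrt(8 * 19728.6550 * 0.027138 / 114.7070)
L = 6.111 m


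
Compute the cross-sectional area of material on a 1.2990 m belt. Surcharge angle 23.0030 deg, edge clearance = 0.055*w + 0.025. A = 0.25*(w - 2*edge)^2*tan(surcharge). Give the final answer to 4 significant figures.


edge = 0.055*1.2990 + 0.025 = 0.096445 m
ew = 1.2990 - 2*0.096445 = 1.10611 m
A = 0.25 * 1.10611^2 * tan(23.0030 deg)
A = 0.1299 m^2


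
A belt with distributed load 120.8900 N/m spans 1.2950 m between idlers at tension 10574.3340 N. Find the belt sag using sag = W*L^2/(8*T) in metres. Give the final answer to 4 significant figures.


sag = 120.8900 * 1.2950^2 / (8 * 10574.3340)
sag = 0.002397 m


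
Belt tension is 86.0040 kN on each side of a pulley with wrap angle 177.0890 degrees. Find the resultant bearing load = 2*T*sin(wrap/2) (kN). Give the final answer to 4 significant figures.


F = 2 * 86.0040 * sin(177.0890/2 deg)
F = 172.0 kN


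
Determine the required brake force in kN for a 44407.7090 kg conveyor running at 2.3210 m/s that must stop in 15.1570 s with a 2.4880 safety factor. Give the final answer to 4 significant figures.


F = 44407.7090 * 2.3210 / 15.1570 * 2.4880 / 1000
F = 16.92 kN


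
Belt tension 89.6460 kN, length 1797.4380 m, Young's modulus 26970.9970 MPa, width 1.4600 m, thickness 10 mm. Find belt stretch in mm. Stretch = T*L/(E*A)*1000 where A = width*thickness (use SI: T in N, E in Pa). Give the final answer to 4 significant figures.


A = 1.4600 * 0.01 = 0.01460 m^2
Stretch = 89.6460*1000 * 1797.4380 / (26970.9970e6 * 0.01460) * 1000
Stretch = 409.2 mm


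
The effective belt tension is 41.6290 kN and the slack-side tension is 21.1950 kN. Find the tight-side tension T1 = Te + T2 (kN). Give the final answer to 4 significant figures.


T1 = Te + T2 = 41.6290 + 21.1950
T1 = 62.82 kN


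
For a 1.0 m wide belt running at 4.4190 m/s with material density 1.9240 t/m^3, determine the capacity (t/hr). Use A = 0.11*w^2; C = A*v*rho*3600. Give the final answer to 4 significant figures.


A = 0.11 * 1.0^2 = 0.11 m^2
C = 0.11 * 4.4190 * 1.9240 * 3600
C = 3367 t/hr


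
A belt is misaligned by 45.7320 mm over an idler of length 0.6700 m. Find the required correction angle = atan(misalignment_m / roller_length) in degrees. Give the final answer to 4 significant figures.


misalign_m = 45.7320 / 1000 = 0.045732 m
angle = atan(0.045732 / 0.6700)
angle = 3.905 deg


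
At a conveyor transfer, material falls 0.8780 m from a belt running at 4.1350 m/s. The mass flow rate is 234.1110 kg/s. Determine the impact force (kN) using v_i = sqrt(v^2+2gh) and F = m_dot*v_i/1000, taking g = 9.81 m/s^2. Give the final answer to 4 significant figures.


v_i = sqrt(4.1350^2 + 2*9.81*0.8780) = 5.85872 m/s
F = 234.1110 * 5.85872 / 1000
F = 1.372 kN


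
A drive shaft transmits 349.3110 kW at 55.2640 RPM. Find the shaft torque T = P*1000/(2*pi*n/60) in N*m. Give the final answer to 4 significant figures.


omega = 2*pi*55.2640/60 = 5.78723 rad/s
T = 349.3110*1000 / 5.78723
T = 60360 N*m


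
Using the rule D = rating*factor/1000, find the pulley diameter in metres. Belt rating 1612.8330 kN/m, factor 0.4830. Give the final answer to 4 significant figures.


D = 1612.8330 * 0.4830 / 1000
D = 0.7790 m


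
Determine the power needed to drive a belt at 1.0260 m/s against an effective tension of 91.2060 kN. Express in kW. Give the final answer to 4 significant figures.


P = Te * v = 91.2060 * 1.0260
P = 93.58 kW


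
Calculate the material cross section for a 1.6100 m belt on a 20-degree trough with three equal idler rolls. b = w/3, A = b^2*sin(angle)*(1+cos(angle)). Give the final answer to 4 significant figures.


b = 1.6100/3 = 0.536667 m
A = 0.536667^2 * sin(20 deg) * (1 + cos(20 deg))
A = 0.1911 m^2


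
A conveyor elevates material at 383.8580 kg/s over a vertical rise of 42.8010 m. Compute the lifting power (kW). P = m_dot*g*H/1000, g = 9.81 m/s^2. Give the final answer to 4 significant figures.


P = 383.8580 * 9.81 * 42.8010 / 1000
P = 161.2 kW


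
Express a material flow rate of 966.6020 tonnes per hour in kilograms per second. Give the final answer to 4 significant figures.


m_dot = 966.6020 * 1000 / 3600
m_dot = 268.5 kg/s


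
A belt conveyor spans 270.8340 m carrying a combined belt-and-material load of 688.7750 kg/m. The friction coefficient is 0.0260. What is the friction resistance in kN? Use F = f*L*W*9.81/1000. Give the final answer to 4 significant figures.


F = 0.0260 * 270.8340 * 688.7750 * 9.81 / 1000
F = 47.58 kN


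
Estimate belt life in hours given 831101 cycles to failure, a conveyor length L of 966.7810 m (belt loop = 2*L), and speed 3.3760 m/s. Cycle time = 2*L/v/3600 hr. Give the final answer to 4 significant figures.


cycle_time = 2 * 966.7810 / 3.3760 / 3600 = 0.159094 hr
life = 831101 * 0.159094 = 132200 hours


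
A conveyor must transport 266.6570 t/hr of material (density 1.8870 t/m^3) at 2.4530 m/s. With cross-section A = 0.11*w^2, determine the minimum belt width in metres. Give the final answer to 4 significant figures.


A_req = 266.6570 / (2.4530 * 1.8870 * 3600) = 0.0160022 m^2
w = sqrt(0.0160022 / 0.11)
w = 0.3814 m


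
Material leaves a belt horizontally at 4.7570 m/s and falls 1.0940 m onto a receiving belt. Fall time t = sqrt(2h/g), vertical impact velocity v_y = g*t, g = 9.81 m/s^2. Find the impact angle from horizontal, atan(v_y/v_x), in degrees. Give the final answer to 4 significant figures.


t = sqrt(2*1.0940/9.81) = 0.472269 s
v_y = 9.81 * 0.472269 = 4.63296 m/s
angle = atan(4.63296 / 4.7570) = 44.24 deg


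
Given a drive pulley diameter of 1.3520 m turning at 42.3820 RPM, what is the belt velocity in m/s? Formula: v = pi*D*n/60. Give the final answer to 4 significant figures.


v = pi * 1.3520 * 42.3820 / 60
v = 3.000 m/s


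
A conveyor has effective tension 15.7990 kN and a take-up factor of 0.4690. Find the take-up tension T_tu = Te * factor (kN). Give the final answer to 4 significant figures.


T_tu = 15.7990 * 0.4690
T_tu = 7.410 kN


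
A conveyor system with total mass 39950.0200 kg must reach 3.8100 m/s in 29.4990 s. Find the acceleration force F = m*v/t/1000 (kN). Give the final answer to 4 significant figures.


F = 39950.0200 * 3.8100 / 29.4990 / 1000
F = 5.160 kN


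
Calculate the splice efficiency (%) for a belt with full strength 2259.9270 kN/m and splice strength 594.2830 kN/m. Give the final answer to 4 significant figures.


Eff = 594.2830 / 2259.9270 * 100
Eff = 26.30 %


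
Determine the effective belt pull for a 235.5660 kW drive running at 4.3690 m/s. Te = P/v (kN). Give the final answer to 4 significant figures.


Te = P / v = 235.5660 / 4.3690
Te = 53.92 kN


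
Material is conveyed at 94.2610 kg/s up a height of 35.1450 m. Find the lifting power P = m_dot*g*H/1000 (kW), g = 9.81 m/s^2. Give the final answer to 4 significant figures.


P = 94.2610 * 9.81 * 35.1450 / 1000
P = 32.50 kW


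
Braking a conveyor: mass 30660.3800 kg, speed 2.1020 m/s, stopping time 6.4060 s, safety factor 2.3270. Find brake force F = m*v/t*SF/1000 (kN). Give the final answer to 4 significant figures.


F = 30660.3800 * 2.1020 / 6.4060 * 2.3270 / 1000
F = 23.41 kN


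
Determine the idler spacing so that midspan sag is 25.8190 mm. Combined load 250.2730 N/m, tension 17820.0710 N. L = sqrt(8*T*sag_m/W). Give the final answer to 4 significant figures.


sag = 25.8190/1000 = 0.025819 m
L = sqrt(8 * 17820.0710 * 0.025819 / 250.2730)
L = 3.835 m


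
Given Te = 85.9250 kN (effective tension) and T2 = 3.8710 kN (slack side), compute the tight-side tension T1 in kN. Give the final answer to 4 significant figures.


T1 = Te + T2 = 85.9250 + 3.8710
T1 = 89.80 kN


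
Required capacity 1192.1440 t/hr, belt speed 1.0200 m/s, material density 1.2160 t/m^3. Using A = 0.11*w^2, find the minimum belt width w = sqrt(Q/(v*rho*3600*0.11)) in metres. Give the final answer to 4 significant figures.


A_req = 1192.1440 / (1.0200 * 1.2160 * 3600) = 0.266988 m^2
w = sqrt(0.266988 / 0.11)
w = 1.558 m


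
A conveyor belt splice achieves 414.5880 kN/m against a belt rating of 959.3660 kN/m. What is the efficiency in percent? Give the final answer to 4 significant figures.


Eff = 414.5880 / 959.3660 * 100
Eff = 43.21 %


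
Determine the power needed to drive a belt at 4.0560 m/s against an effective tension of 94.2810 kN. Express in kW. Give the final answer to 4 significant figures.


P = Te * v = 94.2810 * 4.0560
P = 382.4 kW


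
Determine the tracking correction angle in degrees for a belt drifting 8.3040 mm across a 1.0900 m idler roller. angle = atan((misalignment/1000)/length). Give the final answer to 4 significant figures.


misalign_m = 8.3040 / 1000 = 0.008304 m
angle = atan(0.008304 / 1.0900)
angle = 0.4365 deg


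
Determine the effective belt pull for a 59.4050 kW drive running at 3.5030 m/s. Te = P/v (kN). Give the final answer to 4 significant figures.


Te = P / v = 59.4050 / 3.5030
Te = 16.96 kN


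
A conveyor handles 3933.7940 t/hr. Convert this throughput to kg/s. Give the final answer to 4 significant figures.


m_dot = 3933.7940 * 1000 / 3600
m_dot = 1093 kg/s


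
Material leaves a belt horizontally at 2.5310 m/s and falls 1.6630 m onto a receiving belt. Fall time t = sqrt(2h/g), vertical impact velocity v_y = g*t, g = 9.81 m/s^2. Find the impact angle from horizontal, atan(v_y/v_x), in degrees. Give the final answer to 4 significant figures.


t = sqrt(2*1.6630/9.81) = 0.582273 s
v_y = 9.81 * 0.582273 = 5.7121 m/s
angle = atan(5.7121 / 2.5310) = 66.10 deg


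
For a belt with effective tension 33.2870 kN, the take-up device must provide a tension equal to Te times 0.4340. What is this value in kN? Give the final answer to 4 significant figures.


T_tu = 33.2870 * 0.4340
T_tu = 14.45 kN
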